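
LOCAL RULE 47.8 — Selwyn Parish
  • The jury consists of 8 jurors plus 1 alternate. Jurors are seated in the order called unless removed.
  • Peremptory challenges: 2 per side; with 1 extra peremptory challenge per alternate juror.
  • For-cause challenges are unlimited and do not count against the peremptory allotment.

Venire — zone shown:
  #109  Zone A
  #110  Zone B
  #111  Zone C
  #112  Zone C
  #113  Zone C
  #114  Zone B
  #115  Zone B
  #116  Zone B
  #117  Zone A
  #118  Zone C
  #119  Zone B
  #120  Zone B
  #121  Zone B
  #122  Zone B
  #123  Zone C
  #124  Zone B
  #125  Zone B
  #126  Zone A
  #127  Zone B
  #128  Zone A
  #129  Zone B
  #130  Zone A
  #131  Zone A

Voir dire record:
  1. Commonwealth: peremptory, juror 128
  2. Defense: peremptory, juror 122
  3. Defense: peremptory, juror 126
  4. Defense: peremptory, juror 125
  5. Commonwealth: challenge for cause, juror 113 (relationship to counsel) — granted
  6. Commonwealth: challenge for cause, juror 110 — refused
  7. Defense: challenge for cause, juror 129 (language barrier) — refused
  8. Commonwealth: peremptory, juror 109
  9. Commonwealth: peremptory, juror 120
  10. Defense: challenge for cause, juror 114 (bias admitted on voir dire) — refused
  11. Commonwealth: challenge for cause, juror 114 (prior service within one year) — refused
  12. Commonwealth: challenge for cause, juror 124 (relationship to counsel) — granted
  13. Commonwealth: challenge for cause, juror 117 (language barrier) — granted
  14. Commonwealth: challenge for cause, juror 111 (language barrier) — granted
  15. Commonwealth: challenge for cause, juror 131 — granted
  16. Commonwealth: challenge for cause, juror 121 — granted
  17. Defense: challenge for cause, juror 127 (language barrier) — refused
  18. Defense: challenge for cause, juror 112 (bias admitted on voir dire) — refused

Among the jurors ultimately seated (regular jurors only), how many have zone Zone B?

5

Removed: #109, #111, #113, #117, #120, #121, #122, #124, #125, #126, #128, #131.
Seated jurors 1–8: #110, #112, #114, #115, #116, #118, #119, #123 (alternates #127 not counted).
Of those, in Zone B: #110, #114, #115, #116, #119 → 5.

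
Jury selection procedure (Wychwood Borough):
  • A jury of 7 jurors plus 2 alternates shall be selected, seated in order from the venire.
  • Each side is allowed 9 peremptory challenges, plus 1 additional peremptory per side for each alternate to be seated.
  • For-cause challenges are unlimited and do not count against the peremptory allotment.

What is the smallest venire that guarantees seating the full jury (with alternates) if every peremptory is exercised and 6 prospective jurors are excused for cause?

37

Seats to fill: 7 + 2 alternates = 9.
Peremptories: 9 + 1×2 = 11 per side × 2 sides = 22.
For-cause removals: 6.
Minimum venire: 9 + 22 + 6 = 37.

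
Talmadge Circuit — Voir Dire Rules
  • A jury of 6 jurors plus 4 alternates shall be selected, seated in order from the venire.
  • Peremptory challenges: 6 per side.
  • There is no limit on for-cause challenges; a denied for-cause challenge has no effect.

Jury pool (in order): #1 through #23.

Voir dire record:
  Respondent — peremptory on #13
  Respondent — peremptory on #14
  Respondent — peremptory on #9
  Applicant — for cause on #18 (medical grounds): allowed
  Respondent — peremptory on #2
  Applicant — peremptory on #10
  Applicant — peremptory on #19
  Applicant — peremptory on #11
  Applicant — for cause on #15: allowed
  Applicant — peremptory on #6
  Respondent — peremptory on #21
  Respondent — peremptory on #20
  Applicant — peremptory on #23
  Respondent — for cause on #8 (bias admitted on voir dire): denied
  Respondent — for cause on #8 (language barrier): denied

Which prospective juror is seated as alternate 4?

22

Removed: #2, #6, #9, #10, #11, #13, #14, #15, #18, #19, #20, #21, #23. (#8 stays — for-cause denied.)
Filling seats in venire order through position 10: #1, #3, #4, #5, #7, #8, #12, #16, #17, #22.
So alternate 4 is #22.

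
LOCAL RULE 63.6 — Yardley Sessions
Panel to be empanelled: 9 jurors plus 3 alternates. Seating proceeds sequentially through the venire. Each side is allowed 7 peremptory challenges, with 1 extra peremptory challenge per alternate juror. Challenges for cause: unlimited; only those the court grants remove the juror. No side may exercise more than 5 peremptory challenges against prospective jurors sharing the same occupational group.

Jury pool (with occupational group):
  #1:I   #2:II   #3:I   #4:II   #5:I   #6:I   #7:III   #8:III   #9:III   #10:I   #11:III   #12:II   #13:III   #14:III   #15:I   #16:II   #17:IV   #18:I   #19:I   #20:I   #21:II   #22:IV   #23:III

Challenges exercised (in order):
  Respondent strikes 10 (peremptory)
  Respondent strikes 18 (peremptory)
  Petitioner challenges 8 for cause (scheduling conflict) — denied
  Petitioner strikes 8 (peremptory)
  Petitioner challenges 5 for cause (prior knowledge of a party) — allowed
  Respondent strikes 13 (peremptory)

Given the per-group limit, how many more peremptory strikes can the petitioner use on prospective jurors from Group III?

Petitioner peremptories so far: #8 — 1 of 10 used, 9 left overall.
Against Group III: #8 — 1 used; per-group cap 5 leaves 4.
Binding limit: min(9, 4) = 4.

4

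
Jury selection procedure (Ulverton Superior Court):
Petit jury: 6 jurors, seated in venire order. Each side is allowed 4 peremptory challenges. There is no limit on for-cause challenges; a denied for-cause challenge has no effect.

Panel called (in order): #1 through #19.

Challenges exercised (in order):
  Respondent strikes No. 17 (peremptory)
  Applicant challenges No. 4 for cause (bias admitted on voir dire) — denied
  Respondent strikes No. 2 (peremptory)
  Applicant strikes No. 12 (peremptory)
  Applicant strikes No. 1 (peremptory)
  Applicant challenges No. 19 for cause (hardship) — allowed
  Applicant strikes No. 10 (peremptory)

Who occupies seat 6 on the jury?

8

Removed: #1, #2, #10, #12, #17, #19. (#4 stays — for-cause denied.)
Filling seats in venire order through position 6: #3, #4, #5, #6, #7, #8.
So seat 6 is #8.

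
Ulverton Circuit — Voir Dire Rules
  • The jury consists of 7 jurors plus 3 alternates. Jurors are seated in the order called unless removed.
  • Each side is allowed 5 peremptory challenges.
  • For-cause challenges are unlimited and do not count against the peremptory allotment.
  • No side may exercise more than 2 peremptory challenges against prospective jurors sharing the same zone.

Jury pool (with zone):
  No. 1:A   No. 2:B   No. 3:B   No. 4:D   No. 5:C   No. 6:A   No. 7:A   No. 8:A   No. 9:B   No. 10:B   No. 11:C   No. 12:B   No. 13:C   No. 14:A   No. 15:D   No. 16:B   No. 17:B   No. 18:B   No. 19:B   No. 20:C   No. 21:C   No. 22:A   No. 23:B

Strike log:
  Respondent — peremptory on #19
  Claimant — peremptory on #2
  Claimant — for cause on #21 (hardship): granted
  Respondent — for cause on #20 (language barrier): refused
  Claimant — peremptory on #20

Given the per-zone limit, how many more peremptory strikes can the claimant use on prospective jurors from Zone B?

1

Claimant peremptories so far: #2, #20 — 2 of 5 used, 3 left overall.
Against Zone B: #2 — 1 used; per-zone cap 2 leaves 1.
Binding limit: min(3, 1) = 1.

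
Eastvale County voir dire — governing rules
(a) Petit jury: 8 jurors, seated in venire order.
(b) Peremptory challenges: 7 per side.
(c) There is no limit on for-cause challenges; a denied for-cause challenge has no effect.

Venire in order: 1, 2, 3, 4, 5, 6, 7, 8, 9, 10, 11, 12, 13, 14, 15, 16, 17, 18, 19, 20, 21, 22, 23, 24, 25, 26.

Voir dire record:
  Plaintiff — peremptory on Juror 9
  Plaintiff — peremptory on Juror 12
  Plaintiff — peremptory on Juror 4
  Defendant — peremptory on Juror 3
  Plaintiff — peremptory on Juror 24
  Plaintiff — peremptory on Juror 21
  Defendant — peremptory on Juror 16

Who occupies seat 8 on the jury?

Removed: #3, #4, #9, #12, #16, #21, #24.
Seating in order: seats 1–8 → #1, #2, #5, #6, #7, #8, #10, #11.
So seat 8 is #11.

11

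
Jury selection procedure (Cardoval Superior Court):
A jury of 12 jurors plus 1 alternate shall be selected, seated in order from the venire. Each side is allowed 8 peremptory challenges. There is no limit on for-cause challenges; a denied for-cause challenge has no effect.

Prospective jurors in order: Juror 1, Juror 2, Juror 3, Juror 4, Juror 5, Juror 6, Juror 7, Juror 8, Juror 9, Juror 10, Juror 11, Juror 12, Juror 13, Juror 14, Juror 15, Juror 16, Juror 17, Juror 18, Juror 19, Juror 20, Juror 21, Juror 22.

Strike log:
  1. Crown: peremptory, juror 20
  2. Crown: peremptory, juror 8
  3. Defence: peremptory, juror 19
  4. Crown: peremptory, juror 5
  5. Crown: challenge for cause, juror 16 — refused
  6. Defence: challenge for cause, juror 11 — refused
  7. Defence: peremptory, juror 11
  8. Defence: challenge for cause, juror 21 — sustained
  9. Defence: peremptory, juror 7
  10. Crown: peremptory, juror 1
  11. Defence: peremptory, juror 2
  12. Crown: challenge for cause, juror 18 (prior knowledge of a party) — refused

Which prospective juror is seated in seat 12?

18

Removed: #1, #2, #5, #7, #8, #11, #19, #20, #21. (#16, #18 stay — for-cause denied.)
Seating in order: seats 1–12 → #3, #4, #6, #9, #10, #12, #13, #14, #15, #16, #17, #18; alternates → #22.
So seat 12 is #18.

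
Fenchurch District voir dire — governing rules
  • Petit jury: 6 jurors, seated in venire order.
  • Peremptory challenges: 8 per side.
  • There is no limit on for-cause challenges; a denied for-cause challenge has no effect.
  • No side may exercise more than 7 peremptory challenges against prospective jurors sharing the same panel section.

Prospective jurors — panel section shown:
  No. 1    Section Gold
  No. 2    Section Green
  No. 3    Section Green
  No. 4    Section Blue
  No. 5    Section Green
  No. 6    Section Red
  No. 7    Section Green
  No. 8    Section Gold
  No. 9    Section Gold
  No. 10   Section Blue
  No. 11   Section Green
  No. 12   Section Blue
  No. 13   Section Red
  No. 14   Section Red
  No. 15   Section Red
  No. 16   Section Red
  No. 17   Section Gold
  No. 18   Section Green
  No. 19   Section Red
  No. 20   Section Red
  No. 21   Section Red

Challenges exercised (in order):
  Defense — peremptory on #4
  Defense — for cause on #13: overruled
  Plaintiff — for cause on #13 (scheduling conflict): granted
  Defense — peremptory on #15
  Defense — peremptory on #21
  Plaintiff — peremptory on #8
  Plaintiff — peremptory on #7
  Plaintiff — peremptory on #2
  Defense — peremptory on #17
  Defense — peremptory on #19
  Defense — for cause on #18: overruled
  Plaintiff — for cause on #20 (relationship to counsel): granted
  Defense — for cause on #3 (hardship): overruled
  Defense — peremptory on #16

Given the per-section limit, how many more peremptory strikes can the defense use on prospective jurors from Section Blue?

Defense peremptories so far: #4, #15, #21, #17, #19, #16 — 6 of 8 used, 2 left overall.
Against Section Blue: #4 — 1 used; per-section cap 7 leaves 6.
Binding limit: min(2, 6) = 2.

2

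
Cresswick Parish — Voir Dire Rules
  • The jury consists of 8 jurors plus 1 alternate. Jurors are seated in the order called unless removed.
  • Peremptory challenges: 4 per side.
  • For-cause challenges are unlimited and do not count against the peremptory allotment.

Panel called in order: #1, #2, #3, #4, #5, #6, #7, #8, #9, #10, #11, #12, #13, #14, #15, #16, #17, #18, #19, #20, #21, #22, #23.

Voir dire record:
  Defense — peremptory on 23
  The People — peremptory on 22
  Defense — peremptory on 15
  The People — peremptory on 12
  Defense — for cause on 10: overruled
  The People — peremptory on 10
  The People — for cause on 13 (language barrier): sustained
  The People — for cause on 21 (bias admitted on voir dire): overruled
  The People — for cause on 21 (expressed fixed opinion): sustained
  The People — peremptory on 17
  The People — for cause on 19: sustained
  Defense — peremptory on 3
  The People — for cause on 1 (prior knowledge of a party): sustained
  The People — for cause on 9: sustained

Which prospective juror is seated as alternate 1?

Removed: #1, #3, #9, #10, #12, #13, #15, #17, #19, #21, #22, #23.
Seating in order: seats 1–8 → #2, #4, #5, #6, #7, #8, #11, #14; alternates → #16.
So alternate 1 is #16.

16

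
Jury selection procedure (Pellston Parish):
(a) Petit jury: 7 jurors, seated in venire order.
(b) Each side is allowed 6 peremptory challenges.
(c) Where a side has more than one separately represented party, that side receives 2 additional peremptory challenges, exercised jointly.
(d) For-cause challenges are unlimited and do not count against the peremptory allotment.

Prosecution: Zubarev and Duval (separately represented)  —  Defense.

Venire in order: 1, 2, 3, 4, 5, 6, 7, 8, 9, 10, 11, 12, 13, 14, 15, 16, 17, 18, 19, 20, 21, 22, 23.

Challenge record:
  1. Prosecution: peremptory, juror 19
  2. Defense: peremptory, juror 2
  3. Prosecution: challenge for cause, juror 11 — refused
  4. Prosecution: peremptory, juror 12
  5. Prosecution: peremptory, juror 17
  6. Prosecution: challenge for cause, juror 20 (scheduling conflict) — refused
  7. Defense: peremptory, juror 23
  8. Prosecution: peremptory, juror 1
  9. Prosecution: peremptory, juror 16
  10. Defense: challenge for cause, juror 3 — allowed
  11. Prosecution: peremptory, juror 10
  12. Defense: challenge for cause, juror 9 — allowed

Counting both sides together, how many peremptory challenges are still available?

6

Prosecution allotment: 6 base + 2 multi-party = 8. Defense allotment: 6.
Prosecution peremptories used: #19, #12, #17, #1, #16, #10 — 6 (for-cause on #11, #20 don't count).
Defense peremptories used: #2, #23 — 2 (for-cause on #3, #9 don't count).
Remaining: (8 − 6) + (6 − 2) = 6.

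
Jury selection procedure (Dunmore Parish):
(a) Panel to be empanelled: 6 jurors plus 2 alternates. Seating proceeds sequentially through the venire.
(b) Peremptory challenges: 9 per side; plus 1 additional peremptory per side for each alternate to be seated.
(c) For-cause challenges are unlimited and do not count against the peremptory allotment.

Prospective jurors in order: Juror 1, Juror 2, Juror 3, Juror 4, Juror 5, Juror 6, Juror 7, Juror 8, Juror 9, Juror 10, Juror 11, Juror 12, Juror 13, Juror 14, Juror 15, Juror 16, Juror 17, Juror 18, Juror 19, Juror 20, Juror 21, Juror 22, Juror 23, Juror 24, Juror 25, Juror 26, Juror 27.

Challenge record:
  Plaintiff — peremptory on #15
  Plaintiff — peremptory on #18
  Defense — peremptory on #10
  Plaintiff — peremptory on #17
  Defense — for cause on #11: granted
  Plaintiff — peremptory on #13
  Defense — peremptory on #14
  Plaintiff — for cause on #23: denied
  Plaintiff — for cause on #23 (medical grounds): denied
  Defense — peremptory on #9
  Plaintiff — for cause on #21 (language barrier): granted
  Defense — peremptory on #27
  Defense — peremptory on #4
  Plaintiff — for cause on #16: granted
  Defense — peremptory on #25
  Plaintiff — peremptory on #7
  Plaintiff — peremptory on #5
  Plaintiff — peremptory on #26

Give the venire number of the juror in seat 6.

12

Removed: #4, #5, #7, #9, #10, #11, #13, #14, #15, #16, #17, #18, #21, #25, #26, #27. (#23 stays — for-cause denied.)
Seating in order: seats 1–6 → #1, #2, #3, #6, #8, #12; alternates → #19, #20.
So seat 6 is #12.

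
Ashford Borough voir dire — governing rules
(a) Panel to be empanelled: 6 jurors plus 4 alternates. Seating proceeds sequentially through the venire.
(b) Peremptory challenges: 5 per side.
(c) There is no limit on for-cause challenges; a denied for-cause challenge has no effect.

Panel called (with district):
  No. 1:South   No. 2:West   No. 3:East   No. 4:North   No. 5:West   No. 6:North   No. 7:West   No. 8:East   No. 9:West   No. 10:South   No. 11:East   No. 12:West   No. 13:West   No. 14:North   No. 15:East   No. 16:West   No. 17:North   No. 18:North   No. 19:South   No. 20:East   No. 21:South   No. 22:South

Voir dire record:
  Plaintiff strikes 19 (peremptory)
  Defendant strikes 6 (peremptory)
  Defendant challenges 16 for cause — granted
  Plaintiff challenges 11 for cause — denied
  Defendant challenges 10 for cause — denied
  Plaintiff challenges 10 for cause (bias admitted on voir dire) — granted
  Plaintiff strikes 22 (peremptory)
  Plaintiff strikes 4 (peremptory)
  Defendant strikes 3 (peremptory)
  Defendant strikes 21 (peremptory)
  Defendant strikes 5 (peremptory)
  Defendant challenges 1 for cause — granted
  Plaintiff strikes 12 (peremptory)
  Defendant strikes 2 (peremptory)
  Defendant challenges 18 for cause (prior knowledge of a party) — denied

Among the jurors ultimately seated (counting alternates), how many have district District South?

0

Removed: #1, #2, #3, #4, #5, #6, #10, #12, #16, #19, #21, #22.
Seated (10 incl. alternates): #7, #8, #9, #11, #13, #14, #15, #17, #18, #20.
None of those are in District South → 0.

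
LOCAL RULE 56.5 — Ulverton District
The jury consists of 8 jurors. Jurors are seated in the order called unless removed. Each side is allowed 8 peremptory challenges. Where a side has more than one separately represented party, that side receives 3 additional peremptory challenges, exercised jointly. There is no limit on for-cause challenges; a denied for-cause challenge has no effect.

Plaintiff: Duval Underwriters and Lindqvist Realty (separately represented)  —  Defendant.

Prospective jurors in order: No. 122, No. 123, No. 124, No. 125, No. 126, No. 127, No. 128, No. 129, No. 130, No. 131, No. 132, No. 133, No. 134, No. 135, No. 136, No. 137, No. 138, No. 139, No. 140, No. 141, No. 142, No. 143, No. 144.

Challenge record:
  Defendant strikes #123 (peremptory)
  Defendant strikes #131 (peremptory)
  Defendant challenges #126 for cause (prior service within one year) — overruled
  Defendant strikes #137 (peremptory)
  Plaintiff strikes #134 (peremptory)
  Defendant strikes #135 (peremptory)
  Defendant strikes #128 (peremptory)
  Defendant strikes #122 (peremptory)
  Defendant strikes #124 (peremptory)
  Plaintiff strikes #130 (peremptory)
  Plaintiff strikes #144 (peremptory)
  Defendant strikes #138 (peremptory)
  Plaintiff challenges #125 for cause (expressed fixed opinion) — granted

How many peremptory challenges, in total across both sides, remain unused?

Plaintiff allotment: 8 base + 3 multi-party = 11. Defendant allotment: 8.
Plaintiff peremptories used: #134, #130, #144 — 3 (the for-cause on #125 doesn't count).
Defendant peremptories used: #123, #131, #137, #135, #128, #122, #124, #138 — 8 (the for-cause on #126 doesn't count).
Remaining: (11 − 3) + (8 − 8) = 8.

8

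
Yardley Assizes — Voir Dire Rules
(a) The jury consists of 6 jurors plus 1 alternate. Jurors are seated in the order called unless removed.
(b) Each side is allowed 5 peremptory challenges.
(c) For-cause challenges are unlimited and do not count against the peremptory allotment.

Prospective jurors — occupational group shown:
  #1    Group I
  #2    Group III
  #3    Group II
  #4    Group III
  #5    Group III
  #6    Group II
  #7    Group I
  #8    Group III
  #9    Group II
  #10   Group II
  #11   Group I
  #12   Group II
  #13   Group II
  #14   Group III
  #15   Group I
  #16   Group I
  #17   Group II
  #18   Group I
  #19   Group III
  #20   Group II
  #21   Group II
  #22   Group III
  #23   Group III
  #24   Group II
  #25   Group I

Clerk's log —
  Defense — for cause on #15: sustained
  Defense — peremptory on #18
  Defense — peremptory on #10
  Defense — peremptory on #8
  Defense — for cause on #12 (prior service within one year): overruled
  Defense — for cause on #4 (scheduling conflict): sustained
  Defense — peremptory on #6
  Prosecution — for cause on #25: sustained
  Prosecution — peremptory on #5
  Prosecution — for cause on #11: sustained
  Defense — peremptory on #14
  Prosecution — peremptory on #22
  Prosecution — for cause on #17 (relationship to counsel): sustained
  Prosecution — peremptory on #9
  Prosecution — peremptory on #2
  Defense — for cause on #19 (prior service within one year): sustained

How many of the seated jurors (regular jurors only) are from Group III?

0

Removed: #2, #4, #5, #6, #8, #9, #10, #11, #14, #15, #17, #18, #19, #22, #25.
Seated jurors 1–6: #1, #3, #7, #12, #13, #16 (alternates #20 not counted).
None of those are in Group III → 0.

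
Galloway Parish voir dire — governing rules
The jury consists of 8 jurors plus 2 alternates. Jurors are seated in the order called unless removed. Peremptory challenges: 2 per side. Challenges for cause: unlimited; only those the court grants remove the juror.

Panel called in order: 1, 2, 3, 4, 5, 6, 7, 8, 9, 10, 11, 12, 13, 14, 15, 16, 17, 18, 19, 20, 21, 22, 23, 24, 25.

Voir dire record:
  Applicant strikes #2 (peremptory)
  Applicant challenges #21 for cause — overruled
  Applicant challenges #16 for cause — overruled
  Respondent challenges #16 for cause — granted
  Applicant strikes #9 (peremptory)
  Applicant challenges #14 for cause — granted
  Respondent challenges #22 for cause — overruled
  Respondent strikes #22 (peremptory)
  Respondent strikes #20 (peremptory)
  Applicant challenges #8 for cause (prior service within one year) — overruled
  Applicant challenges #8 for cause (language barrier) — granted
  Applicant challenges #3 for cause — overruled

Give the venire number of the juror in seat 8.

Removed: #2, #8, #9, #14, #16, #20, #22. (#3, #21 stay — for-cause denied.)
Seating in order: seats 1–8 → #1, #3, #4, #5, #6, #7, #10, #11; alternates → #12, #13.
So seat 8 is #11.

11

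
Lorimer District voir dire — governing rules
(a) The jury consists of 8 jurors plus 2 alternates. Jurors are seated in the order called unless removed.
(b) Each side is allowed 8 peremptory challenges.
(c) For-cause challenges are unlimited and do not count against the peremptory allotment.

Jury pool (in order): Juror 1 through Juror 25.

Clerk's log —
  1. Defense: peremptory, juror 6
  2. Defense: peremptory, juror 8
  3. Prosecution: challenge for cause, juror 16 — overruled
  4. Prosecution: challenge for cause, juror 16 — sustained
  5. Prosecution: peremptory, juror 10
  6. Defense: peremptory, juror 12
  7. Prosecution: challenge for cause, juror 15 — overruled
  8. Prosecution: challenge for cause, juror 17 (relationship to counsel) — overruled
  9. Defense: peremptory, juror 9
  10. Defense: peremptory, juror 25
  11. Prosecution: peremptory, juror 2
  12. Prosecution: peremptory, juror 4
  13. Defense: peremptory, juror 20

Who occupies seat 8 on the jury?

Removed: #2, #4, #6, #8, #9, #10, #12, #16, #20, #25. (#15, #17 stay — for-cause denied.)
Seating in order: seats 1–8 → #1, #3, #5, #7, #11, #13, #14, #15; alternates → #17, #18.
So seat 8 is #15.

15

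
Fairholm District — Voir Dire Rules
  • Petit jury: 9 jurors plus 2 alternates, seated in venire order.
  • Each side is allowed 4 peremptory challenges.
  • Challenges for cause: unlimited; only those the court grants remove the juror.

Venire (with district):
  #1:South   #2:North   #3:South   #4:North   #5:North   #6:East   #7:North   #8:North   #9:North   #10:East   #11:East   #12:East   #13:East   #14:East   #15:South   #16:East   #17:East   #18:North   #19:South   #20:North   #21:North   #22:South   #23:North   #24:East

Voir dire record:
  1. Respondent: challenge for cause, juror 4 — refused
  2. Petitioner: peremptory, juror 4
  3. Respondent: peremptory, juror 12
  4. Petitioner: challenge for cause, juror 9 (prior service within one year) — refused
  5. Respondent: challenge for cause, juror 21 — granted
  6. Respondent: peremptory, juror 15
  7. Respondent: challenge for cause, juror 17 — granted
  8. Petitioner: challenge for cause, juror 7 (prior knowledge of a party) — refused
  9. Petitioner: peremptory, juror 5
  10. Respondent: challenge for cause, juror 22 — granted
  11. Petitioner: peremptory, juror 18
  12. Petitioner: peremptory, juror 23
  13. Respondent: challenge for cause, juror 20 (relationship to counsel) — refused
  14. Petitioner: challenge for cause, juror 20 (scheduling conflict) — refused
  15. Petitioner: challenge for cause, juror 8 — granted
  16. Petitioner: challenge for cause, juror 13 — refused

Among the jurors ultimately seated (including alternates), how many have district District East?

Removed: #4, #5, #8, #12, #15, #17, #18, #21, #22, #23.
Seated (11 incl. alternates): #1, #2, #3, #6, #7, #9, #10, #11, #13, #14, #16.
Of those, in District East: #6, #10, #11, #13, #14, #16 → 6.

6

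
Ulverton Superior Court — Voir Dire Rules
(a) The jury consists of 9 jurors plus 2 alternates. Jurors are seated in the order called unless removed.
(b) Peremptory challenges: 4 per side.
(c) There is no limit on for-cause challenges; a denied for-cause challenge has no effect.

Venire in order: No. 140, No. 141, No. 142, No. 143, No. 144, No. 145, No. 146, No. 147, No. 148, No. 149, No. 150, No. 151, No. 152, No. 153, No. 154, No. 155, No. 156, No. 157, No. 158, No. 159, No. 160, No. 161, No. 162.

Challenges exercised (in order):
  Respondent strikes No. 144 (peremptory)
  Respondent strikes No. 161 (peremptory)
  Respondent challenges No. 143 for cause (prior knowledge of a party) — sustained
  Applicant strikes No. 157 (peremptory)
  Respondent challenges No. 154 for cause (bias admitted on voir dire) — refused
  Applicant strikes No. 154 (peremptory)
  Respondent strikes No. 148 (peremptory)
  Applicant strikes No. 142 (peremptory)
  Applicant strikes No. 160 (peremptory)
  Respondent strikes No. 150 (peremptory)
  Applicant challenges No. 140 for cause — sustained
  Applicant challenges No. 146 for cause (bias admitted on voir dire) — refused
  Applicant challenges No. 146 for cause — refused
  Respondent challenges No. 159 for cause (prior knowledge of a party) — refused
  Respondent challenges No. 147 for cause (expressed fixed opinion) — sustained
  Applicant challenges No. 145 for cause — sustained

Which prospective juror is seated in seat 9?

158

Removed: #140, #142, #143, #144, #145, #147, #148, #150, #154, #157, #160, #161. (#146, #159 stay — for-cause denied.)
Filling seats in venire order through position 9: #141, #146, #149, #151, #152, #153, #155, #156, #158.
So seat 9 is #158.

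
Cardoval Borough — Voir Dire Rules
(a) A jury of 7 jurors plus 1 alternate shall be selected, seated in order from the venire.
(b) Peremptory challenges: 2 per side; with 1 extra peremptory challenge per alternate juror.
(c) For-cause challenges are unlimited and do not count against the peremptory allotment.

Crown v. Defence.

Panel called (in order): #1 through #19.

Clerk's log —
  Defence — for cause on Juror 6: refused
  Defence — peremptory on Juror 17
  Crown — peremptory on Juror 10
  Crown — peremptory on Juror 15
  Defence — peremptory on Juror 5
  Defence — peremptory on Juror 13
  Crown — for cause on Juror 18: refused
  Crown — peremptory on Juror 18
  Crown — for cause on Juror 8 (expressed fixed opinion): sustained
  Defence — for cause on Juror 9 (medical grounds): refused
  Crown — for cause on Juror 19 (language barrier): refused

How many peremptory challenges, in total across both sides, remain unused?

0

Crown allotment: 2 base + 1 × 1 alternate = 3. Defence allotment: 2 base + 1 × 1 alternate = 3.
Crown peremptories used: #10, #15, #18 — 3 (for-cause on #18, #8, #19 don't count).
Defence peremptories used: #17, #5, #13 — 3 (for-cause on #6, #9 don't count).
Remaining: (3 − 3) + (3 − 3) = 0.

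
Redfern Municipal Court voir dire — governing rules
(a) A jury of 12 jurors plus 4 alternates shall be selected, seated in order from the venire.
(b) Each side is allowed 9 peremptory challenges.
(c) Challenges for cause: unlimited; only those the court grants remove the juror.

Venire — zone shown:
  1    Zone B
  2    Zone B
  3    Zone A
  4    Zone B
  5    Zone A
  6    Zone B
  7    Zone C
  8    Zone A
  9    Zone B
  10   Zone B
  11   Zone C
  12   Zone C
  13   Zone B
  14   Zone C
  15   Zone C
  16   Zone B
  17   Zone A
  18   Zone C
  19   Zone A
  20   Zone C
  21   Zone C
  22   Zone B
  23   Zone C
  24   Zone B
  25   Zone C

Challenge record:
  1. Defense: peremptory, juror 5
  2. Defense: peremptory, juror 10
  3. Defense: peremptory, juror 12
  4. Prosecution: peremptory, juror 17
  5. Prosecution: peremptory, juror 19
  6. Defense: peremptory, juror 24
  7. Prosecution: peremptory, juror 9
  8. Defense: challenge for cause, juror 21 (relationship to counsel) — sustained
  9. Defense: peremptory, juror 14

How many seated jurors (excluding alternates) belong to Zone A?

2

Removed: #5, #9, #10, #12, #14, #17, #19, #21, #24.
Seated jurors 1–12: #1, #2, #3, #4, #6, #7, #8, #11, #13, #15, #16, #18 (alternates #20, #22, #23, #25 not counted).
Of those, in Zone A: #3, #8 → 2.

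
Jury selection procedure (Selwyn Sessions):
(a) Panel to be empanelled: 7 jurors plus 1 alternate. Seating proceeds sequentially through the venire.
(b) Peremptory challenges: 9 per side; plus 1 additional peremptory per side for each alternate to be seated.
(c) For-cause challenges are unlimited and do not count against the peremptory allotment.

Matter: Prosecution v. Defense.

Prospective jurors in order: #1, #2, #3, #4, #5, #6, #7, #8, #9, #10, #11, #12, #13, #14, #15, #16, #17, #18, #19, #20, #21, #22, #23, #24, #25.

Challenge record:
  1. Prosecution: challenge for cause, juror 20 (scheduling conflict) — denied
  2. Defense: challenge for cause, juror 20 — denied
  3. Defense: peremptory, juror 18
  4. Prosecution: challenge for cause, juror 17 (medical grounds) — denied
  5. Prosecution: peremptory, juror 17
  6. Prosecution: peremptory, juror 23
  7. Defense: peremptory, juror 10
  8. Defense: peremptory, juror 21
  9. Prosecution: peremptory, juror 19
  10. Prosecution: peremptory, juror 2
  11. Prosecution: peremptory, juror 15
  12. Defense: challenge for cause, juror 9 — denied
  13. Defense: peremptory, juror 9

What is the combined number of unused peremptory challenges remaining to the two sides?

11

Prosecution allotment: 9 base + 1 × 1 alternate = 10. Defense allotment: 9 base + 1 × 1 alternate = 10.
Prosecution peremptories used: #17, #23, #19, #2, #15 — 5 (for-cause on #20, #17 don't count).
Defense peremptories used: #18, #10, #21, #9 — 4 (for-cause on #20, #9 don't count).
Remaining: (10 − 5) + (10 − 4) = 11.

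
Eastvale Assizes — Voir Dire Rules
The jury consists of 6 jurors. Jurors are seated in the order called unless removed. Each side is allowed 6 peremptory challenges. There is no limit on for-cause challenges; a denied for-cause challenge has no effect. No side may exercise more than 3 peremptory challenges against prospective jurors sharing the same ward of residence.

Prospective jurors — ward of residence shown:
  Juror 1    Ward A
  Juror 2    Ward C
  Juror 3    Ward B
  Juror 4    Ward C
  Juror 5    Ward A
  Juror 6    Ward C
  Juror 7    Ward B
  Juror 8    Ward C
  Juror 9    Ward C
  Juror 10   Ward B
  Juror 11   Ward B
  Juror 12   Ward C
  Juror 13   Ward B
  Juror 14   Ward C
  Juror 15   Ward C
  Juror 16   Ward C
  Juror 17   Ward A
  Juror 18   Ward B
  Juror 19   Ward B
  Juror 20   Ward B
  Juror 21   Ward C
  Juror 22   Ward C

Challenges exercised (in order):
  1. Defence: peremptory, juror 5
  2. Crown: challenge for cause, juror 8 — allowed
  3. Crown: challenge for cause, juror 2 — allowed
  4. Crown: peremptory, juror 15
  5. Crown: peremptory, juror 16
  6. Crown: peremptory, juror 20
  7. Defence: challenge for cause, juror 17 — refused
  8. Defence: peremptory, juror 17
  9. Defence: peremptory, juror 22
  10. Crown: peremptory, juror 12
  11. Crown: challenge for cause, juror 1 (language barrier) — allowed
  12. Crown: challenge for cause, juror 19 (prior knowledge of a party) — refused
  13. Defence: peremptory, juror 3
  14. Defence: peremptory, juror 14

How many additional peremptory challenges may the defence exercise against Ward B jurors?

Defence peremptories so far: #5, #17, #22, #3, #14 — 5 of 6 used, 1 left overall.
Against Ward B: #3 — 1 used; per-ward cap 3 leaves 2.
Binding limit: min(1, 2) = 1.

1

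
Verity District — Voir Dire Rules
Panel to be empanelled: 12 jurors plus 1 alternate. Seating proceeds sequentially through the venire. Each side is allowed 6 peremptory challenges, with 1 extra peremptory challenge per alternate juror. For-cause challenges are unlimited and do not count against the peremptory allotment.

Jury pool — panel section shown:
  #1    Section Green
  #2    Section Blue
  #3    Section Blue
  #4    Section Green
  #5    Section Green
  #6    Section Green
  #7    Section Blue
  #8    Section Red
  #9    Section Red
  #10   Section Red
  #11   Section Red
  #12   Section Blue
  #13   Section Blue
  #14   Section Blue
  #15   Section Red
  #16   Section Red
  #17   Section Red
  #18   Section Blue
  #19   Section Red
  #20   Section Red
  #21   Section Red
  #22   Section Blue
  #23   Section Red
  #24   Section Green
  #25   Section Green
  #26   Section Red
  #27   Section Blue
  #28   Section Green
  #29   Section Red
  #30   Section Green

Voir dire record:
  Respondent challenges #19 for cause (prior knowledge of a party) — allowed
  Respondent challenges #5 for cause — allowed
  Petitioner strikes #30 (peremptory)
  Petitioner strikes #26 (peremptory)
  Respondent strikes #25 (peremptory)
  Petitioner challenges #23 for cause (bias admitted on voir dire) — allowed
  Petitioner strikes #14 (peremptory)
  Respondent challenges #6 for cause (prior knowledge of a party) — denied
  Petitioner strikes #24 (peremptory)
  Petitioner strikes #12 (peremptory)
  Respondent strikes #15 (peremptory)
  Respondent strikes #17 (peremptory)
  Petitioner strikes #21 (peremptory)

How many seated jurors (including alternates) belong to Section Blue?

Removed: #5, #12, #14, #15, #17, #19, #21, #23, #24, #25, #26, #30.
Seated (13 incl. alternates): #1, #2, #3, #4, #6, #7, #8, #9, #10, #11, #13, #16, #18.
Of those, in Section Blue: #2, #3, #7, #13, #18 → 5.

5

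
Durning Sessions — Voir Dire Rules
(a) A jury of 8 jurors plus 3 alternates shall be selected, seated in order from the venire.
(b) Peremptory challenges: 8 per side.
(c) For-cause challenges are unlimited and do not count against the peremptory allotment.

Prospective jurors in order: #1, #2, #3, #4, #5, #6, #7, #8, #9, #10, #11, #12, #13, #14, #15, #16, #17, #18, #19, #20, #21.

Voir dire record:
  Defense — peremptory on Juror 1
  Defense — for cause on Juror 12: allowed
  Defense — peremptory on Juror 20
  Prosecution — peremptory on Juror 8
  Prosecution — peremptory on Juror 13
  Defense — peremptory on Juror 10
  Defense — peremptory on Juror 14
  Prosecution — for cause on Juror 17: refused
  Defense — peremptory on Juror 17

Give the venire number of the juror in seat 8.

11

Removed: #1, #8, #10, #12, #13, #14, #17, #20.
Filling seats in venire order through position 8: #2, #3, #4, #5, #6, #7, #9, #11.
So seat 8 is #11.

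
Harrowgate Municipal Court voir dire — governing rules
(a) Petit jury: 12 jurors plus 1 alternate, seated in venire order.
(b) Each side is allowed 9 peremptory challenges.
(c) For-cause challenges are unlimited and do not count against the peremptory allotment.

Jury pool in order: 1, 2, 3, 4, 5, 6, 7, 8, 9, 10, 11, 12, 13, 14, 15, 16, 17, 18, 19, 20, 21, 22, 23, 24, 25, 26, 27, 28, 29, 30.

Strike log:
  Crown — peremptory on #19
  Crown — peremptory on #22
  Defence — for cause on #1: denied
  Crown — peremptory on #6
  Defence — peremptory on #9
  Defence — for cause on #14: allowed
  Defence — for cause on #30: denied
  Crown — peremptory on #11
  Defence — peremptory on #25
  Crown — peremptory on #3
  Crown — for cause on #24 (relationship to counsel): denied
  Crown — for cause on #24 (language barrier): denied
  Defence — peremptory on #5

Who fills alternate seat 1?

Removed: #3, #5, #6, #9, #11, #14, #19, #22, #25. (#1, #24, #30 stay — for-cause denied.)
Filling seats in venire order through position 13: #1, #2, #4, #7, #8, #10, #12, #13, #15, #16, #17, #18, #20.
So alternate 1 is #20.

20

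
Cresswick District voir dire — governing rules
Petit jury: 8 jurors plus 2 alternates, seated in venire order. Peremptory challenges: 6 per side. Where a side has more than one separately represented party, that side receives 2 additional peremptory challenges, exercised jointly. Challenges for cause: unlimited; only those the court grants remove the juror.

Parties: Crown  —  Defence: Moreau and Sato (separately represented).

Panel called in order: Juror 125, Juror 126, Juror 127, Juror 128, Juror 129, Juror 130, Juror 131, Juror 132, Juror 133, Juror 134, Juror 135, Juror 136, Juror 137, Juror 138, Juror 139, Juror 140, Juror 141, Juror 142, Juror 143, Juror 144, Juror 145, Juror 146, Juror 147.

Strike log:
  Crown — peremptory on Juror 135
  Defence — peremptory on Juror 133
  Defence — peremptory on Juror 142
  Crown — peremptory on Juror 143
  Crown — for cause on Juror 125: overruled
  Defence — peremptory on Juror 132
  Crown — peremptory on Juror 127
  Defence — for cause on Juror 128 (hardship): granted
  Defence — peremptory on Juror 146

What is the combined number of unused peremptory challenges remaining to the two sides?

7

Crown allotment: 6. Defence allotment: 6 base + 2 multi-party = 8.
Crown peremptories used: #135, #143, #127 — 3 (the for-cause on #125 doesn't count).
Defence peremptories used: #133, #142, #132, #146 — 4 (the for-cause on #128 doesn't count).
Remaining: (6 − 3) + (8 − 4) = 7.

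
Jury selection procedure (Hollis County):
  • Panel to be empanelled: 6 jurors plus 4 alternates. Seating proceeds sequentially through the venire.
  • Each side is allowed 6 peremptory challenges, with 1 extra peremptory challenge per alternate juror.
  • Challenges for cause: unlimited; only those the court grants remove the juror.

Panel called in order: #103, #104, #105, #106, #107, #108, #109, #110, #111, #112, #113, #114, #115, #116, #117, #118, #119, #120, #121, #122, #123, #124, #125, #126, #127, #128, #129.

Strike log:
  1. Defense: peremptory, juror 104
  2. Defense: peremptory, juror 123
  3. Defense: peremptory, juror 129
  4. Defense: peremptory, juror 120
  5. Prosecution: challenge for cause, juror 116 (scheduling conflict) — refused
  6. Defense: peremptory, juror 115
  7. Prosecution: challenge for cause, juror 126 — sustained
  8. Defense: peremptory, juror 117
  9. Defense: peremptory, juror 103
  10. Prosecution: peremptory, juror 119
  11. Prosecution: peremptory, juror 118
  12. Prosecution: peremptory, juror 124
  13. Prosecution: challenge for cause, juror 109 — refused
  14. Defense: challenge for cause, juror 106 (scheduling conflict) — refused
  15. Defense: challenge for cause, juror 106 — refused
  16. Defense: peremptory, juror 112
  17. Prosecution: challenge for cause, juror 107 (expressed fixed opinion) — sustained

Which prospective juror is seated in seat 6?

111

Removed: #103, #104, #107, #112, #115, #117, #118, #119, #120, #123, #124, #126, #129. (#106, #109, #116 stay — for-cause denied.)
Filling seats in venire order through position 6: #105, #106, #108, #109, #110, #111.
So seat 6 is #111.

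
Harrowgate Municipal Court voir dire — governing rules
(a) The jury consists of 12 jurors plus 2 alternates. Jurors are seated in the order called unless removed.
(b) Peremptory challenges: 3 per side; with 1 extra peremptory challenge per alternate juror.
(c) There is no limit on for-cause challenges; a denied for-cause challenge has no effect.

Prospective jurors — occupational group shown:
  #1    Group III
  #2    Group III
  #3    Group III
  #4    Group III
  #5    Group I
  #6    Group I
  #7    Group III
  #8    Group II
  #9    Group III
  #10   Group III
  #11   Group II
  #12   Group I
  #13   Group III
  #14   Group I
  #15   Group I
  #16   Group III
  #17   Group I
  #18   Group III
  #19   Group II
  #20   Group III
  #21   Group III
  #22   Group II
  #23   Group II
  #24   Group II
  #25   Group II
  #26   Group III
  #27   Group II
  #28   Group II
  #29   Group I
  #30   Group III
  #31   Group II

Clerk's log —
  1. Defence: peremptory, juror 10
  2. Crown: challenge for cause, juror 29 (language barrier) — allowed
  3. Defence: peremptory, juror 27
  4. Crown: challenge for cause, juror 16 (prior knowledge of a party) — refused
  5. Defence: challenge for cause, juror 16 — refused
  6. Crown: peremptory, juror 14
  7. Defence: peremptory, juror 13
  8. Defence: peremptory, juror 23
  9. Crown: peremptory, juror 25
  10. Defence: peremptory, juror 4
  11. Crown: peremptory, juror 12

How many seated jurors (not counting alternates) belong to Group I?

4

Removed: #4, #10, #12, #13, #14, #23, #25, #27, #29.
Seated jurors 1–12: #1, #2, #3, #5, #6, #7, #8, #9, #11, #15, #16, #17 (alternates #18, #19 not counted).
Of those, in Group I: #5, #6, #15, #17 → 4.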